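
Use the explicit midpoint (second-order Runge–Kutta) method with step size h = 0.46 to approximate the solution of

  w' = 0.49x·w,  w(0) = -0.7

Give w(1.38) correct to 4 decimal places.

-1.1018

Midpoint: k1 = f(x_n, w_n); k2 = f(x_n + h/2, w_n + (h/2)·k1); w_{n+1} = w_n + h·k2.
x=0.000000, w=-0.700000:
  k1 = f(0.000000, -0.700000) = 0.000000
  k2 = f(0.230000, -0.700000) = -0.078890
  w ← -0.700000 + 0.46·(-0.078890) = -0.736289
x=0.460000, w=-0.736289:
  k1 = f(0.460000, -0.736289) = -0.165960
  k2 = f(0.690000, -0.774460) = -0.261845
  w ← -0.736289 + 0.46·(-0.261845) = -0.856738
x=0.920000, w=-0.856738:
  k1 = f(0.920000, -0.856738) = -0.386218
  k2 = f(1.150000, -0.945568) = -0.532828
  w ← -0.856738 + 0.46·(-0.532828) = -1.101839
w(1.38) ≈ -1.1018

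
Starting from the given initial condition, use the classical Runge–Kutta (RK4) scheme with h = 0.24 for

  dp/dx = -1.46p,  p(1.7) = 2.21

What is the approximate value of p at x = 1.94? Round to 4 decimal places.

RK4: k1 = f(x_n, p_n); k2 = f(x_n + h/2, p_n + (h/2)·k1); k3 = f(x_n + h/2, p_n + (h/2)·k2); k4 = f(x_n + h, p_n + h·k3); p_{n+1} = p_n + (h/6)·(k1 + 2k2 + 2k3 + k4).
x=1.700000, p=2.210000:
  k1 = f(1.700000, 2.210000) = -3.226600
  k2 = f(1.820000, 1.822808) = -2.661300
  k3 = f(1.820000, 1.890644) = -2.760340
  k4 = f(1.940000, 1.547518) = -2.259377
  p ← 2.210000 + (0.24/6)·(k1 + 2k2 + 2k3 + k4) = 1.556830
p(1.94) ≈ 1.5568

1.5568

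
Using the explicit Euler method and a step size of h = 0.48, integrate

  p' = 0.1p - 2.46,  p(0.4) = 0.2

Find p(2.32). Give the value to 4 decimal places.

-4.8330

Euler: p_{n+1} = p_n + h·f(x_n, p_n).
x=0.400000, p=0.200000: f=-2.440000 → p ← 0.200000 + 0.48·(-2.440000) = -0.971200
x=0.880000, p=-0.971200: f=-2.557120 → p ← -0.971200 + 0.48·(-2.557120) = -2.198618
x=1.360000, p=-2.198618: f=-2.679862 → p ← -2.198618 + 0.48·(-2.679862) = -3.484951
x=1.840000, p=-3.484951: f=-2.808495 → p ← -3.484951 + 0.48·(-2.808495) = -4.833029
p(2.32) ≈ -4.8330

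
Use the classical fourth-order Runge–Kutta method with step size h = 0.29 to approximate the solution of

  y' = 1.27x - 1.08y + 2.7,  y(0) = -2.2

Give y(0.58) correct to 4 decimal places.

0.1629

RK4: k1 = f(x_n, y_n); k2 = f(x_n + h/2, y_n + (h/2)·k1); k3 = f(x_n + h/2, y_n + (h/2)·k2); k4 = f(x_n + h, y_n + h·k3); y_{n+1} = y_n + (h/6)·(k1 + 2k2 + 2k3 + k4).
x=0.000000, y=-2.200000:
  k1 = f(0.000000, -2.200000) = 5.076000
  k2 = f(0.145000, -1.463980) = 4.465248
  k3 = f(0.145000, -1.552539) = 4.560892
  k4 = f(0.290000, -0.877341) = 4.015829
  y ← -2.200000 + (0.29/6)·(k1 + 2k2 + 2k3 + k4) = -0.888035
x=0.290000, y=-0.888035:
  k1 = f(0.290000, -0.888035) = 4.027377
  k2 = f(0.435000, -0.304065) = 3.580840
  k3 = f(0.435000, -0.368813) = 3.650768
  k4 = f(0.580000, 0.170688) = 3.252257
  y ← -0.888035 + (0.29/6)·(k1 + 2k2 + 2k3 + k4) = 0.162870
y(0.58) ≈ 0.1629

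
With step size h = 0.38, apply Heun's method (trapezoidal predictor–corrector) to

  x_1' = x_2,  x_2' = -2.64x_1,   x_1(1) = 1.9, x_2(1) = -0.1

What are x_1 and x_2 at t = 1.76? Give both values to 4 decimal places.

Heun on (x_1,x_2): k1 = f(t_n, state_n); k2 = f(t_n + h, state_n + h·k1); state_{n+1} = state_n + (h/2)·(k1 + k2).
1.000000: (1.900000, -0.100000)
  k1 = (-0.100000, -5.016000)
  predictor → (1.862000, -2.006080)
  k2 = (-2.006080, -4.915680)
  → (1.499845, -1.987019)
1.380000: (1.499845, -1.987019)
  k1 = (-1.987019, -3.959590)
  predictor → (0.744778, -3.491664)
  k2 = (-3.491664, -1.966213)
  → (0.458895, -3.112922)
(x_1(1.76), x_2(1.76)) ≈ (0.4589, -3.1129)

0.4589, -3.1129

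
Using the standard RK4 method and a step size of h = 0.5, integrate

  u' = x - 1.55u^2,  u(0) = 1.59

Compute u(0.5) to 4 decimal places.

RK4: k1 = f(x_n, u_n); k2 = f(x_n + h/2, u_n + (h/2)·k1); k3 = f(x_n + h/2, u_n + (h/2)·k2); k4 = f(x_n + h, u_n + h·k3); u_{n+1} = u_n + (h/6)·(k1 + 2k2 + 2k3 + k4).
x=0.000000, u=1.590000:
  k1 = f(0.000000, 1.590000) = -3.918555
  k2 = f(0.250000, 0.610361) = -0.327438
  k3 = f(0.250000, 1.508140) = -3.275456
  k4 = f(0.500000, -0.047728) = 0.496469
  u ← 1.590000 + (0.5/6)·(k1 + 2k2 + 2k3 + k4) = 0.704344
u(0.5) ≈ 0.7043

0.7043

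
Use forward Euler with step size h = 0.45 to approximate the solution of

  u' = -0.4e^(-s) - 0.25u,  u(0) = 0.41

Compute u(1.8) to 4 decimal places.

-0.0735

Euler: u_{n+1} = u_n + h·f(s_n, u_n).
s=0.000000, u=0.410000: f=-0.502500 → u ← 0.410000 + 0.45·(-0.502500) = 0.183875
s=0.450000, u=0.183875: f=-0.301020 → u ← 0.183875 + 0.45·(-0.301020) = 0.048416
s=0.900000, u=0.048416: f=-0.174732 → u ← 0.048416 + 0.45·(-0.174732) = -0.030213
s=1.350000, u=-0.030213: f=-0.096143 → u ← -0.030213 + 0.45·(-0.096143) = -0.073478
u(1.8) ≈ -0.0735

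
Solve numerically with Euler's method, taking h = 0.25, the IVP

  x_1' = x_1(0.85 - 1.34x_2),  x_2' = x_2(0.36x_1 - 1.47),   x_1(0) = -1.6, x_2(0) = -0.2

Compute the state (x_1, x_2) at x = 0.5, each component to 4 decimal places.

-2.5492, -0.0438

Euler on (x_1,x_2): x_1_{n+1} = x_1_n + h·x_1', x_2_{n+1} = x_2_n + h·x_2'.
0.000000: (-1.600000, -0.200000); f=(-1.788800, 0.409200) → (-2.047200, -0.097700)
0.250000: (-2.047200, -0.097700); f=(-2.008135, 0.215623) → (-2.549234, -0.043794)
(x_1(0.5), x_2(0.5)) ≈ (-2.5492, -0.0438)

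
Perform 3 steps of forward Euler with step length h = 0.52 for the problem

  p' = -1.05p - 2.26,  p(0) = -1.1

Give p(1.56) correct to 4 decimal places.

Euler: p_{n+1} = p_n + h·f(s_n, p_n).
s=0.000000, p=-1.100000: f=-1.105000 → p ← -1.100000 + 0.52·(-1.105000) = -1.674600
s=0.520000, p=-1.674600: f=-0.501670 → p ← -1.674600 + 0.52·(-0.501670) = -1.935468
s=1.040000, p=-1.935468: f=-0.227758 → p ← -1.935468 + 0.52·(-0.227758) = -2.053903
p(1.56) ≈ -2.0539

-2.0539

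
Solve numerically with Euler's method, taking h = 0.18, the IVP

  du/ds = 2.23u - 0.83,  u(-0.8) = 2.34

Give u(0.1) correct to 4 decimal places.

11.0085

Euler: u_{n+1} = u_n + h·f(s_n, u_n).
s=-0.800000, u=2.340000: f=4.388200 → u ← 2.340000 + 0.18·4.388200 = 3.129876
s=-0.620000, u=3.129876: f=6.149623 → u ← 3.129876 + 0.18·6.149623 = 4.236808
s=-0.440000, u=4.236808: f=8.618082 → u ← 4.236808 + 0.18·8.618082 = 5.788063
s=-0.260000, u=5.788063: f=12.077381 → u ← 5.788063 + 0.18·12.077381 = 7.961992
s=-0.080000, u=7.961992: f=16.925241 → u ← 7.961992 + 0.18·16.925241 = 11.008535
u(0.1) ≈ 11.0085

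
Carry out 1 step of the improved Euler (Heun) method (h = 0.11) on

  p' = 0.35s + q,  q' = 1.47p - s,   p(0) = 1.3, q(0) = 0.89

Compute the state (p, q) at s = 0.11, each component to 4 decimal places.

1.4116, 1.1021

Heun on (p,q): k1 = f(s_n, state_n); k2 = f(s_n + h, state_n + h·k1); state_{n+1} = state_n + (h/2)·(k1 + k2).
0.000000: (1.300000, 0.890000)
  k1 = (0.890000, 1.911000)
  predictor → (1.397900, 1.100210)
  k2 = (1.138710, 1.944913)
  → (1.411579, 1.102075)
(p(0.11), q(0.11)) ≈ (1.4116, 1.1021)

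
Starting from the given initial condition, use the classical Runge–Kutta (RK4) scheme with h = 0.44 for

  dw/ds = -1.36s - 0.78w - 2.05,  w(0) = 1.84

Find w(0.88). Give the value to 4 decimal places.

-0.8031

RK4: k1 = f(s_n, w_n); k2 = f(s_n + h/2, w_n + (h/2)·k1); k3 = f(s_n + h/2, w_n + (h/2)·k2); k4 = f(s_n + h, w_n + h·k3); w_{n+1} = w_n + (h/6)·(k1 + 2k2 + 2k3 + k4).
s=0.000000, w=1.840000:
  k1 = f(0.000000, 1.840000) = -3.485200
  k2 = f(0.220000, 1.073256) = -3.186340
  k3 = f(0.220000, 1.139005) = -3.237624
  k4 = f(0.440000, 0.415445) = -2.972447
  w ← 1.840000 + (0.44/6)·(k1 + 2k2 + 2k3 + k4) = 0.424258
s=0.440000, w=0.424258:
  k1 = f(0.440000, 0.424258) = -2.979321
  k2 = f(0.660000, -0.231193) = -2.767270
  k3 = f(0.660000, -0.184541) = -2.803658
  k4 = f(0.880000, -0.809352) = -2.615506
  w ← 0.424258 + (0.44/6)·(k1 + 2k2 + 2k3 + k4) = -0.803099
w(0.88) ≈ -0.8031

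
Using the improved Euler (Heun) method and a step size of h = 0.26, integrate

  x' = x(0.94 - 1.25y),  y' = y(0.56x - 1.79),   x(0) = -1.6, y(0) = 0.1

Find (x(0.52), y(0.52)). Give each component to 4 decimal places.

-2.5177, 0.0281

Heun on (x,y): k1 = f(t_n, state_n); k2 = f(t_n + h, state_n + h·k1); state_{n+1} = state_n + (h/2)·(k1 + k2).
0.000000: (-1.600000, 0.100000)
  k1 = (-1.304000, -0.268600)
  predictor → (-1.939040, 0.030164)
  k2 = (-1.749586, -0.086748)
  → (-1.996966, 0.053805)
0.260000: (-1.996966, 0.053805)
  k1 = (-1.742840, -0.156481)
  predictor → (-2.450105, 0.013120)
  k2 = (-2.262917, -0.041486)
  → (-2.517715, 0.028069)
(x(0.52), y(0.52)) ≈ (-2.5177, 0.0281)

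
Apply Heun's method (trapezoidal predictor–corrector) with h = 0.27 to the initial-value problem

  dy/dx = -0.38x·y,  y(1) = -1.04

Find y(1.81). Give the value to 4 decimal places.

Heun: k1 = f(x_n, y_n); k2 = f(x_n + h, y_n + h·k1); y_{n+1} = y_n + (h/2)·(k1 + k2).
x=1.000000, y=-1.040000:
  k1 = f(1.000000, -1.040000) = 0.395200
  k2 = f(1.270000, -0.933296) = 0.450409
  y ← -1.040000 + (0.27/2)·(0.395200 + 0.450409) = -0.925843
x=1.270000, y=-0.925843:
  k1 = f(1.270000, -0.925843) = 0.446812
  k2 = f(1.540000, -0.805204) = 0.471205
  y ← -0.925843 + (0.27/2)·(0.446812 + 0.471205) = -0.801911
x=1.540000, y=-0.801911:
  k1 = f(1.540000, -0.801911) = 0.469278
  k2 = f(1.810000, -0.675205) = 0.464406
  y ← -0.801911 + (0.27/2)·(0.469278 + 0.464406) = -0.675863
y(1.81) ≈ -0.6759

-0.6759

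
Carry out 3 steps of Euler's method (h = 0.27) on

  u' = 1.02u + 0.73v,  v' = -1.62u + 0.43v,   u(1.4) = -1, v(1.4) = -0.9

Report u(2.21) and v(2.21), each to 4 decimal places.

Euler on (u,v): u_{n+1} = u_n + h·u', v_{n+1} = v_n + h·v'.
1.400000: (-1.000000, -0.900000); f=(-1.677000, 1.233000) → (-1.452790, -0.567090)
1.670000: (-1.452790, -0.567090); f=(-1.895822, 2.109671) → (-1.964662, 0.002521)
1.940000: (-1.964662, 0.002521); f=(-2.002115, 3.183836) → (-2.505233, 0.862157)
(u(2.21), v(2.21)) ≈ (-2.5052, 0.8622)

-2.5052, 0.8622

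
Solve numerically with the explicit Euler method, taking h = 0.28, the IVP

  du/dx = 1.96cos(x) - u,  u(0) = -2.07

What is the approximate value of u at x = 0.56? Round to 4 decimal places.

Euler: u_{n+1} = u_n + h·f(x_n, u_n).
x=0.000000, u=-2.070000: f=4.030000 → u ← -2.070000 + 0.28·4.030000 = -0.941600
x=0.280000, u=-0.941600: f=2.825269 → u ← -0.941600 + 0.28·2.825269 = -0.150525
u(0.56) ≈ -0.1505

-0.1505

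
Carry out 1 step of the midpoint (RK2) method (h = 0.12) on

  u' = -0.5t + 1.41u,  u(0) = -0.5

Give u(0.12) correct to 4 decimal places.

Midpoint: k1 = f(t_n, u_n); k2 = f(t_n + h/2, u_n + (h/2)·k1); u_{n+1} = u_n + h·k2.
t=0.000000, u=-0.500000:
  k1 = f(0.000000, -0.500000) = -0.705000
  k2 = f(0.060000, -0.542300) = -0.794643
  u ← -0.500000 + 0.12·(-0.794643) = -0.595357
u(0.12) ≈ -0.5954

-0.5954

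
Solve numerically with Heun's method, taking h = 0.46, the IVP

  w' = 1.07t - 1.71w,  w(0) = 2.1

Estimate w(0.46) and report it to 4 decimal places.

1.2110

Heun: k1 = f(t_n, w_n); k2 = f(t_n + h, w_n + h·k1); w_{n+1} = w_n + (h/2)·(k1 + k2).
t=0.000000, w=2.100000:
  k1 = f(0.000000, 2.100000) = -3.591000
  k2 = f(0.460000, 0.448140) = -0.274119
  w ← 2.100000 + (0.46/2)·(-3.591000 + (-0.274119)) = 1.211023
w(0.46) ≈ 1.2110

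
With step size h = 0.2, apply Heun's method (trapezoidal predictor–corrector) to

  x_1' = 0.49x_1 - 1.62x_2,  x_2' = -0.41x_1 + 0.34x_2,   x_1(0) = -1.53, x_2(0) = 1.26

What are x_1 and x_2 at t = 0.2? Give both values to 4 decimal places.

Heun on (x_1,x_2): k1 = f(t_n, state_n); k2 = f(t_n + h, state_n + h·k1); state_{n+1} = state_n + (h/2)·(k1 + k2).
0.000000: (-1.530000, 1.260000)
  k1 = (-2.790900, 1.055700)
  predictor → (-2.088180, 1.471140)
  k2 = (-3.406455, 1.356341)
  → (-2.149736, 1.501204)
(x_1(0.2), x_2(0.2)) ≈ (-2.1497, 1.5012)

-2.1497, 1.5012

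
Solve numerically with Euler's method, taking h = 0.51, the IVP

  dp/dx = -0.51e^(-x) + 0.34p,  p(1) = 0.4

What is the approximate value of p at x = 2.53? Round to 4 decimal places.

Euler: p_{n+1} = p_n + h·f(x_n, p_n).
x=1.000000, p=0.400000: f=-0.051619 → p ← 0.400000 + 0.51·(-0.051619) = 0.373675
x=1.510000, p=0.373675: f=0.014385 → p ← 0.373675 + 0.51·0.014385 = 0.381011
x=2.020000, p=0.381011: f=0.061889 → p ← 0.381011 + 0.51·0.061889 = 0.412575
p(2.53) ≈ 0.4126

0.4126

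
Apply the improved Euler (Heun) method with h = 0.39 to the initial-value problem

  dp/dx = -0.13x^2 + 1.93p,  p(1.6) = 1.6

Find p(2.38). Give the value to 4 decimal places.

Heun: k1 = f(x_n, p_n); k2 = f(x_n + h, p_n + h·k1); p_{n+1} = p_n + (h/2)·(k1 + k2).
x=1.600000, p=1.600000:
  k1 = f(1.600000, 1.600000) = 2.755200
  k2 = f(1.990000, 2.674528) = 4.647026
  p ← 1.600000 + (0.39/2)·(2.755200 + 4.647026) = 3.043434
x=1.990000, p=3.043434:
  k1 = f(1.990000, 3.043434) = 5.359015
  k2 = f(2.380000, 5.133450) = 9.171186
  p ← 3.043434 + (0.39/2)·(5.359015 + 9.171186) = 5.876823
p(2.38) ≈ 5.8768

5.8768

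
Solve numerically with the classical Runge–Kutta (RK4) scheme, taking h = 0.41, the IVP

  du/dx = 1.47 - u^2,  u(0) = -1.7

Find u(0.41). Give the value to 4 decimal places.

RK4: k1 = f(x_n, u_n); k2 = f(x_n + h/2, u_n + (h/2)·k1); k3 = f(x_n + h/2, u_n + (h/2)·k2); k4 = f(x_n + h, u_n + h·k3); u_{n+1} = u_n + (h/6)·(k1 + 2k2 + 2k3 + k4).
x=0.000000, u=-1.700000:
  k1 = f(0.000000, -1.700000) = -1.420000
  k2 = f(0.205000, -1.991100) = -2.494479
  k3 = f(0.205000, -2.211368) = -3.420149
  k4 = f(0.410000, -3.102261) = -8.154025
  u ← -1.700000 + (0.41/6)·(k1 + 2k2 + 2k3 + k4) = -3.162558
u(0.41) ≈ -3.1626

-3.1626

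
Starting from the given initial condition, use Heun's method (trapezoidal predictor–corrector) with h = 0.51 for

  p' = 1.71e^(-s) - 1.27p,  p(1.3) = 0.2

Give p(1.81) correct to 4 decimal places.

0.2256

Heun: k1 = f(s_n, p_n); k2 = f(s_n + h, p_n + h·k1); p_{n+1} = p_n + (h/2)·(k1 + k2).
s=1.300000, p=0.200000:
  k1 = f(1.300000, 0.200000) = 0.212029
  k2 = f(1.810000, 0.308135) = -0.111483
  p ← 0.200000 + (0.51/2)·(0.212029 + (-0.111483)) = 0.225639
p(1.81) ≈ 0.2256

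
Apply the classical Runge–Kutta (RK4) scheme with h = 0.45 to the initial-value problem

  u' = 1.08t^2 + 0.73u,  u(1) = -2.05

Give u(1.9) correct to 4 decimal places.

RK4: k1 = f(t_n, u_n); k2 = f(t_n + h/2, u_n + (h/2)·k1); k3 = f(t_n + h/2, u_n + (h/2)·k2); k4 = f(t_n + h, u_n + h·k3); u_{n+1} = u_n + (h/6)·(k1 + 2k2 + 2k3 + k4).
t=1.000000, u=-2.050000:
  k1 = f(1.000000, -2.050000) = -0.416500
  k2 = f(1.225000, -2.143712) = 0.055765
  k3 = f(1.225000, -2.037453) = 0.133334
  k4 = f(1.450000, -1.990000) = 0.818000
  u ← -2.050000 + (0.45/6)·(k1 + 2k2 + 2k3 + k4) = -1.991523
t=1.450000, u=-1.991523:
  k1 = f(1.450000, -1.991523) = 0.816889
  k2 = f(1.675000, -1.807723) = 1.710437
  k3 = f(1.675000, -1.606674) = 1.857203
  k4 = f(1.900000, -1.155781) = 3.055080
  u ← -1.991523 + (0.45/6)·(k1 + 2k2 + 2k3 + k4) = -1.165979
u(1.9) ≈ -1.1660

-1.1660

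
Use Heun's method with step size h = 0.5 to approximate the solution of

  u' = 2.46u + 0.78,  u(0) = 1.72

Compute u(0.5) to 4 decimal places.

5.7665

Heun: k1 = f(x_n, u_n); k2 = f(x_n + h, u_n + h·k1); u_{n+1} = u_n + (h/2)·(k1 + k2).
x=0.000000, u=1.720000:
  k1 = f(0.000000, 1.720000) = 5.011200
  k2 = f(0.500000, 4.225600) = 11.174976
  u ← 1.720000 + (0.5/2)·(5.011200 + 11.174976) = 5.766544
u(0.5) ≈ 5.7665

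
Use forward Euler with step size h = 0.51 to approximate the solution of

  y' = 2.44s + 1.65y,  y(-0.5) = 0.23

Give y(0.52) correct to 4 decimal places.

-0.3534

Euler: y_{n+1} = y_n + h·f(s_n, y_n).
s=-0.500000, y=0.230000: f=-0.840500 → y ← 0.230000 + 0.51·(-0.840500) = -0.198655
s=0.010000, y=-0.198655: f=-0.303381 → y ← -0.198655 + 0.51·(-0.303381) = -0.353379
y(0.52) ≈ -0.3534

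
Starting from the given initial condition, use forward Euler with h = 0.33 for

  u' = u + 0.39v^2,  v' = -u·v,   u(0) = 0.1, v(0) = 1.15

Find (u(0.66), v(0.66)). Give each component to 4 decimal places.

0.5624, 1.0008

Euler on (u,v): u_{n+1} = u_n + h·u', v_{n+1} = v_n + h·v'.
0.000000: (0.100000, 1.150000); f=(0.615775, -0.115000) → (0.303206, 1.112050)
0.330000: (0.303206, 1.112050); f=(0.785501, -0.337180) → (0.562421, 1.000781)
(u(0.66), v(0.66)) ≈ (0.5624, 1.0008)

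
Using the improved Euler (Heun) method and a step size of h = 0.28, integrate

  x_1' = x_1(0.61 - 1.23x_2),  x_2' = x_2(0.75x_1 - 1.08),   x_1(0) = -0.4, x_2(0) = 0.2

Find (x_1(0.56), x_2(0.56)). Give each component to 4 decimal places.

-0.5123, 0.0930

Heun on (x_1,x_2): k1 = f(s_n, state_n); k2 = f(s_n + h, state_n + h·k1); state_{n+1} = state_n + (h/2)·(k1 + k2).
0.000000: (-0.400000, 0.200000)
  k1 = (-0.145600, -0.276000)
  predictor → (-0.440768, 0.122720)
  k2 = (-0.202336, -0.173106)
  → (-0.448711, 0.137125)
0.280000: (-0.448711, 0.137125)
  k1 = (-0.198032, -0.194242)
  predictor → (-0.504160, 0.082737)
  k2 = (-0.256231, -0.120641)
  → (-0.512308, 0.093042)
(x_1(0.56), x_2(0.56)) ≈ (-0.5123, 0.0930)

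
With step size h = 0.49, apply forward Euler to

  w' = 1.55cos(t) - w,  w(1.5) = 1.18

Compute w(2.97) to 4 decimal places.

-0.5864

Euler: w_{n+1} = w_n + h·f(t_n, w_n).
t=1.500000, w=1.180000: f=-1.070357 → w ← 1.180000 + 0.49·(-1.070357) = 0.655525
t=1.990000, w=0.655525: f=-1.286426 → w ← 0.655525 + 0.49·(-1.286426) = 0.025176
t=2.480000, w=0.025176: f=-1.248149 → w ← 0.025176 + 0.49·(-1.248149) = -0.586417
w(2.97) ≈ -0.5864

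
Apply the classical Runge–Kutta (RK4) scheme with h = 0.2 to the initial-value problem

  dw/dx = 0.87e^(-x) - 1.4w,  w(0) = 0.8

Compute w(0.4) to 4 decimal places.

0.6725

RK4: k1 = f(x_n, w_n); k2 = f(x_n + h/2, w_n + (h/2)·k1); k3 = f(x_n + h/2, w_n + (h/2)·k2); k4 = f(x_n + h, w_n + h·k3); w_{n+1} = w_n + (h/6)·(k1 + 2k2 + 2k3 + k4).
x=0.000000, w=0.800000:
  k1 = f(0.000000, 0.800000) = -0.250000
  k2 = f(0.100000, 0.775000) = -0.297791
  k3 = f(0.100000, 0.770221) = -0.291101
  k4 = f(0.200000, 0.741780) = -0.326196
  w ← 0.800000 + (0.2/6)·(k1 + 2k2 + 2k3 + k4) = 0.741534
x=0.200000, w=0.741534:
  k1 = f(0.200000, 0.741534) = -0.325852
  k2 = f(0.300000, 0.708949) = -0.348016
  k3 = f(0.300000, 0.706732) = -0.344913
  k4 = f(0.400000, 0.672551) = -0.358393
  w ← 0.741534 + (0.2/6)·(k1 + 2k2 + 2k3 + k4) = 0.672530
w(0.4) ≈ 0.6725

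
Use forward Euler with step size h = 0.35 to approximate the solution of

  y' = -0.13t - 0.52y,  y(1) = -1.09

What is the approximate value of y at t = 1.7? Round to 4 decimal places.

Euler: y_{n+1} = y_n + h·f(t_n, y_n).
t=1.000000, y=-1.090000: f=0.436800 → y ← -1.090000 + 0.35·0.436800 = -0.937120
t=1.350000, y=-0.937120: f=0.311802 → y ← -0.937120 + 0.35·0.311802 = -0.827989
y(1.7) ≈ -0.8280

-0.8280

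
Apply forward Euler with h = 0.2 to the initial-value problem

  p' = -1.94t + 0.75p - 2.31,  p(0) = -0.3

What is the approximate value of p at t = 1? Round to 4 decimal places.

-4.6198

Euler: p_{n+1} = p_n + h·f(t_n, p_n).
t=0.000000, p=-0.300000: f=-2.535000 → p ← -0.300000 + 0.2·(-2.535000) = -0.807000
t=0.200000, p=-0.807000: f=-3.303250 → p ← -0.807000 + 0.2·(-3.303250) = -1.467650
t=0.400000, p=-1.467650: f=-4.186737 → p ← -1.467650 + 0.2·(-4.186737) = -2.304997
t=0.600000, p=-2.304997: f=-5.202748 → p ← -2.304997 + 0.2·(-5.202748) = -3.345547
t=0.800000, p=-3.345547: f=-6.371160 → p ← -3.345547 + 0.2·(-6.371160) = -4.619779
p(1) ≈ -4.6198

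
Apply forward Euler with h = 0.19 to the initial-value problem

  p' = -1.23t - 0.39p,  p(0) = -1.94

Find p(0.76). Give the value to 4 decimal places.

Euler: p_{n+1} = p_n + h·f(t_n, p_n).
t=0.000000, p=-1.940000: f=0.756600 → p ← -1.940000 + 0.19·0.756600 = -1.796246
t=0.190000, p=-1.796246: f=0.466836 → p ← -1.796246 + 0.19·0.466836 = -1.707547
t=0.380000, p=-1.707547: f=0.198543 → p ← -1.707547 + 0.19·0.198543 = -1.669824
t=0.570000, p=-1.669824: f=-0.049869 → p ← -1.669824 + 0.19·(-0.049869) = -1.679299
p(0.76) ≈ -1.6793

-1.6793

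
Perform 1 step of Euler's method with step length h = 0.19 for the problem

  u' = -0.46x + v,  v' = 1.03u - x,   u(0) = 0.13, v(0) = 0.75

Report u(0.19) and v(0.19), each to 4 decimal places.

0.2725, 0.7754

Euler on (u,v): u_{n+1} = u_n + h·u', v_{n+1} = v_n + h·v'.
0.000000: (0.130000, 0.750000); f=(0.750000, 0.133900) → (0.272500, 0.775441)
(u(0.19), v(0.19)) ≈ (0.2725, 0.7754)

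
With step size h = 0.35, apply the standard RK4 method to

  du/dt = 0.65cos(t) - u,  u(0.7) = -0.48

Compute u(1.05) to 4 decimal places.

RK4: k1 = f(t_n, u_n); k2 = f(t_n + h/2, u_n + (h/2)·k1); k3 = f(t_n + h/2, u_n + (h/2)·k2); k4 = f(t_n + h, u_n + h·k3); u_{n+1} = u_n + (h/6)·(k1 + 2k2 + 2k3 + k4).
t=0.700000, u=-0.480000:
  k1 = f(0.700000, -0.480000) = 0.977147
  k2 = f(0.875000, -0.308999) = 0.725647
  k3 = f(0.875000, -0.353012) = 0.769660
  k4 = f(1.050000, -0.210619) = 0.534040
  u ← -0.480000 + (0.35/6)·(k1 + 2k2 + 2k3 + k4) = -0.217395
u(1.05) ≈ -0.2174

-0.2174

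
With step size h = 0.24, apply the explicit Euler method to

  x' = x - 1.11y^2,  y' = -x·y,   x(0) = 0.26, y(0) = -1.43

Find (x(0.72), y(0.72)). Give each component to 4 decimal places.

Euler on (x,y): x_{n+1} = x_n + h·x', y_{n+1} = y_n + h·y'.
0.000000: (0.260000, -1.430000); f=(-2.009839, 0.371800) → (-0.222361, -1.340768)
0.240000: (-0.222361, -1.340768); f=(-2.217763, -0.298135) → (-0.754624, -1.412320)
0.480000: (-0.754624, -1.412320); f=(-2.968685, -1.065771) → (-1.467109, -1.668106)
(x(0.72), y(0.72)) ≈ (-1.4671, -1.6681)

-1.4671, -1.6681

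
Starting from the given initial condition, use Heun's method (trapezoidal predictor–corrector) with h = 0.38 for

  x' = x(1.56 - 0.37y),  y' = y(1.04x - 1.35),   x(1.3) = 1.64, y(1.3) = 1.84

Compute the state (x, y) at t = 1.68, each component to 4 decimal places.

2.2412, 2.3316

Heun on (x,y): k1 = f(t_n, state_n); k2 = f(t_n + h, state_n + h·k1); state_{n+1} = state_n + (h/2)·(k1 + k2).
1.300000: (1.640000, 1.840000)
  k1 = (1.441888, 0.654304)
  predictor → (2.187917, 2.088636)
  k2 = (1.722339, 1.932895)
  → (2.241203, 2.331568)
(x(1.68), y(1.68)) ≈ (2.2412, 2.3316)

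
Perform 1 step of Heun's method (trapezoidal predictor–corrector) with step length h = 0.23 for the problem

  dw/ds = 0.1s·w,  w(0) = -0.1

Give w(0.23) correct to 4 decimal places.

-0.1003

Heun: k1 = f(s_n, w_n); k2 = f(s_n + h, w_n + h·k1); w_{n+1} = w_n + (h/2)·(k1 + k2).
s=0.000000, w=-0.100000:
  k1 = f(0.000000, -0.100000) = 0.000000
  k2 = f(0.230000, -0.100000) = -0.002300
  w ← -0.100000 + (0.23/2)·(0.000000 + (-0.002300)) = -0.100265
w(0.23) ≈ -0.1003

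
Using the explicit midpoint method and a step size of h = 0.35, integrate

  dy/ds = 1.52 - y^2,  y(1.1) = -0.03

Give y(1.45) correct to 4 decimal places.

Midpoint: k1 = f(s_n, y_n); k2 = f(s_n + h/2, y_n + (h/2)·k1); y_{n+1} = y_n + h·k2.
s=1.100000, y=-0.030000:
  k1 = f(1.100000, -0.030000) = 1.519100
  k2 = f(1.275000, 0.235842) = 1.464378
  y ← -0.030000 + 0.35·1.464378 = 0.482532
y(1.45) ≈ 0.4825

0.4825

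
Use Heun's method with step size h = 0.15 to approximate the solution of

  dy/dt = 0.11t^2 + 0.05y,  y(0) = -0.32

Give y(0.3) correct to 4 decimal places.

-0.3237

Heun: k1 = f(t_n, y_n); k2 = f(t_n + h, y_n + h·k1); y_{n+1} = y_n + (h/2)·(k1 + k2).
t=0.000000, y=-0.320000:
  k1 = f(0.000000, -0.320000) = -0.016000
  k2 = f(0.150000, -0.322400) = -0.013645
  y ← -0.320000 + (0.15/2)·(-0.016000 + (-0.013645)) = -0.322223
t=0.150000, y=-0.322223:
  k1 = f(0.150000, -0.322223) = -0.013636
  k2 = f(0.300000, -0.324269) = -0.006313
  y ← -0.322223 + (0.15/2)·(-0.013636 + (-0.006313)) = -0.323720
y(0.3) ≈ -0.3237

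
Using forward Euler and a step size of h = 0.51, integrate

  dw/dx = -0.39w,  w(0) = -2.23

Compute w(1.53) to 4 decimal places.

-1.1465

Euler: w_{n+1} = w_n + h·f(x_n, w_n).
x=0.000000, w=-2.230000: f=0.869700 → w ← -2.230000 + 0.51·0.869700 = -1.786453
x=0.510000, w=-1.786453: f=0.696717 → w ← -1.786453 + 0.51·0.696717 = -1.431127
x=1.020000, w=-1.431127: f=0.558140 → w ← -1.431127 + 0.51·0.558140 = -1.146476
w(1.53) ≈ -1.1465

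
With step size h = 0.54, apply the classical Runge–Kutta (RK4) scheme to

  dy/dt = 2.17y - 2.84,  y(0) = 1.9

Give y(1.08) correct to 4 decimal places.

RK4: k1 = f(t_n, y_n); k2 = f(t_n + h/2, y_n + (h/2)·k1); k3 = f(t_n + h/2, y_n + (h/2)·k2); k4 = f(t_n + h, y_n + h·k3); y_{n+1} = y_n + (h/6)·(k1 + 2k2 + 2k3 + k4).
t=0.000000, y=1.900000:
  k1 = f(0.000000, 1.900000) = 1.283000
  k2 = f(0.270000, 2.246410) = 2.034710
  k3 = f(0.270000, 2.449372) = 2.475136
  k4 = f(0.540000, 3.236574) = 4.183365
  y ← 1.900000 + (0.54/6)·(k1 + 2k2 + 2k3 + k4) = 3.203745
t=0.540000, y=3.203745:
  k1 = f(0.540000, 3.203745) = 4.112127
  k2 = f(0.810000, 4.314019) = 6.521422
  k3 = f(0.810000, 4.964529) = 7.933028
  k4 = f(1.080000, 7.487580) = 13.408049
  y ← 3.203745 + (0.54/6)·(k1 + 2k2 + 2k3 + k4) = 7.382362
y(1.08) ≈ 7.3824

7.3824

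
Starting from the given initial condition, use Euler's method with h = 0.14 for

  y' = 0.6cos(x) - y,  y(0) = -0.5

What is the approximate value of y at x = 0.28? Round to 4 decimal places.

-0.2144

Euler: y_{n+1} = y_n + h·f(x_n, y_n).
x=0.000000, y=-0.500000: f=1.100000 → y ← -0.500000 + 0.14·1.100000 = -0.346000
x=0.140000, y=-0.346000: f=0.940130 → y ← -0.346000 + 0.14·0.940130 = -0.214382
y(0.28) ≈ -0.2144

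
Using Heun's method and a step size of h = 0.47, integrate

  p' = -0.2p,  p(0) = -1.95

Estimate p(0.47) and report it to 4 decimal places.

-1.7753

Heun: k1 = f(x_n, p_n); k2 = f(x_n + h, p_n + h·k1); p_{n+1} = p_n + (h/2)·(k1 + k2).
x=0.000000, p=-1.950000:
  k1 = f(0.000000, -1.950000) = 0.390000
  k2 = f(0.470000, -1.766700) = 0.353340
  p ← -1.950000 + (0.47/2)·(0.390000 + 0.353340) = -1.775315
p(0.47) ≈ -1.7753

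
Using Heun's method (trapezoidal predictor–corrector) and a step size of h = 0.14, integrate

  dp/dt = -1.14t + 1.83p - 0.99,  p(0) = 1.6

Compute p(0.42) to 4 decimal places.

Heun: k1 = f(t_n, p_n); k2 = f(t_n + h, p_n + h·k1); p_{n+1} = p_n + (h/2)·(k1 + k2).
t=0.000000, p=1.600000:
  k1 = f(0.000000, 1.600000) = 1.938000
  k2 = f(0.140000, 1.871320) = 2.274916
  p ← 1.600000 + (0.14/2)·(1.938000 + 2.274916) = 1.894904
t=0.140000, p=1.894904:
  k1 = f(0.140000, 1.894904) = 2.318074
  k2 = f(0.280000, 2.219435) = 2.752365
  p ← 1.894904 + (0.14/2)·(2.318074 + 2.752365) = 2.249835
t=0.280000, p=2.249835:
  k1 = f(0.280000, 2.249835) = 2.807998
  k2 = f(0.420000, 2.642955) = 3.367807
  p ← 2.249835 + (0.14/2)·(2.807998 + 3.367807) = 2.682141
p(0.42) ≈ 2.6821

2.6821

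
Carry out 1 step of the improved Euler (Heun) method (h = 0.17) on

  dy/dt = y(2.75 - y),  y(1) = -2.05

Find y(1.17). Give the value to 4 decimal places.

-4.9346

Heun: k1 = f(t_n, y_n); k2 = f(t_n + h, y_n + h·k1); y_{n+1} = y_n + (h/2)·(k1 + k2).
t=1.000000, y=-2.050000:
  k1 = f(1.000000, -2.050000) = -9.840000
  k2 = f(1.170000, -3.722800) = -24.096940
  y ← -2.050000 + (0.17/2)·(-9.840000 + (-24.096940)) = -4.934640
y(1.17) ≈ -4.9346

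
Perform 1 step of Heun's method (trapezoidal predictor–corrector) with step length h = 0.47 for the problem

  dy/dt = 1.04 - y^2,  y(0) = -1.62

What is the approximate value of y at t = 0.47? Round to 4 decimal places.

-3.0620

Heun: k1 = f(t_n, y_n); k2 = f(t_n + h, y_n + h·k1); y_{n+1} = y_n + (h/2)·(k1 + k2).
t=0.000000, y=-1.620000:
  k1 = f(0.000000, -1.620000) = -1.584400
  k2 = f(0.470000, -2.364668) = -4.551655
  y ← -1.620000 + (0.47/2)·(-1.584400 + (-4.551655)) = -3.061973
y(0.47) ≈ -3.0620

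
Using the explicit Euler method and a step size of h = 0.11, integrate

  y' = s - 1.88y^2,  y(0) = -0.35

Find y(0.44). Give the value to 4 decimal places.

-0.3968

Euler: y_{n+1} = y_n + h·f(s_n, y_n).
s=0.000000, y=-0.350000: f=-0.230300 → y ← -0.350000 + 0.11·(-0.230300) = -0.375333
s=0.110000, y=-0.375333: f=-0.154845 → y ← -0.375333 + 0.11·(-0.154845) = -0.392366
s=0.220000, y=-0.392366: f=-0.069428 → y ← -0.392366 + 0.11·(-0.069428) = -0.400003
s=0.330000, y=-0.400003: f=0.029196 → y ← -0.400003 + 0.11·0.029196 = -0.396791
y(0.44) ≈ -0.3968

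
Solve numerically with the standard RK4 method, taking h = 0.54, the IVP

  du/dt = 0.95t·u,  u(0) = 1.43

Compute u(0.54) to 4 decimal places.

1.6424

RK4: k1 = f(t_n, u_n); k2 = f(t_n + h/2, u_n + (h/2)·k1); k3 = f(t_n + h/2, u_n + (h/2)·k2); k4 = f(t_n + h, u_n + h·k3); u_{n+1} = u_n + (h/6)·(k1 + 2k2 + 2k3 + k4).
t=0.000000, u=1.430000:
  k1 = f(0.000000, 1.430000) = 0.000000
  k2 = f(0.270000, 1.430000) = 0.366795
  k3 = f(0.270000, 1.529035) = 0.392197
  k4 = f(0.540000, 1.641787) = 0.842237
  u ← 1.430000 + (0.54/6)·(k1 + 2k2 + 2k3 + k4) = 1.642420
u(0.54) ≈ 1.6424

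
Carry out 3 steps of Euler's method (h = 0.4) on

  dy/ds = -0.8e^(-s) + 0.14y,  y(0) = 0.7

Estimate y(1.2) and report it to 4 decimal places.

Euler: y_{n+1} = y_n + h·f(s_n, y_n).
s=0.000000, y=0.700000: f=-0.702000 → y ← 0.700000 + 0.4·(-0.702000) = 0.419200
s=0.400000, y=0.419200: f=-0.477568 → y ← 0.419200 + 0.4·(-0.477568) = 0.228173
s=0.800000, y=0.228173: f=-0.327519 → y ← 0.228173 + 0.4·(-0.327519) = 0.097165
y(1.2) ≈ 0.0972

0.0972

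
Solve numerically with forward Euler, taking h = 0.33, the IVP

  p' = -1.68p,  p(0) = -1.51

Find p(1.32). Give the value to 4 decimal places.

Euler: p_{n+1} = p_n + h·f(t_n, p_n).
t=0.000000, p=-1.510000: f=2.536800 → p ← -1.510000 + 0.33·2.536800 = -0.672856
t=0.330000, p=-0.672856: f=1.130398 → p ← -0.672856 + 0.33·1.130398 = -0.299825
t=0.660000, p=-0.299825: f=0.503705 → p ← -0.299825 + 0.33·0.503705 = -0.133602
t=0.990000, p=-0.133602: f=0.224451 → p ← -0.133602 + 0.33·0.224451 = -0.059533
p(1.32) ≈ -0.0595

-0.0595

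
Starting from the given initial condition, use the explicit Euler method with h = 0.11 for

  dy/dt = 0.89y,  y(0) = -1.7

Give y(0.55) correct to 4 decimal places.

Euler: y_{n+1} = y_n + h·f(t_n, y_n).
t=0.000000, y=-1.700000: f=-1.513000 → y ← -1.700000 + 0.11·(-1.513000) = -1.866430
t=0.110000, y=-1.866430: f=-1.661123 → y ← -1.866430 + 0.11·(-1.661123) = -2.049153
t=0.220000, y=-2.049153: f=-1.823747 → y ← -2.049153 + 0.11·(-1.823747) = -2.249766
t=0.330000, y=-2.249766: f=-2.002291 → y ← -2.249766 + 0.11·(-2.002291) = -2.470018
t=0.440000, y=-2.470018: f=-2.198316 → y ← -2.470018 + 0.11·(-2.198316) = -2.711832
y(0.55) ≈ -2.7118

-2.7118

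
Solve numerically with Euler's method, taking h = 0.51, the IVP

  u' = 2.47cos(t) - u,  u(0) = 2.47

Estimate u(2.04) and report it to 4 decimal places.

0.9290

Euler: u_{n+1} = u_n + h·f(t_n, u_n).
t=0.000000, u=2.470000: f=0.000000 → u ← 2.470000 + 0.51·0.000000 = 2.470000
t=0.510000, u=2.470000: f=-0.314321 → u ← 2.470000 + 0.51·(-0.314321) = 2.309696
t=1.020000, u=2.309696: f=-1.016982 → u ← 2.309696 + 0.51·(-1.016982) = 1.791035
t=1.530000, u=1.791035: f=-1.690296 → u ← 1.791035 + 0.51·(-1.690296) = 0.928984
u(2.04) ≈ 0.9290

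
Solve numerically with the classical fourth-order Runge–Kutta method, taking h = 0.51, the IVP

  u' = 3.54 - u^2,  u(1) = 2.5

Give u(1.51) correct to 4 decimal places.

RK4: k1 = f(s_n, u_n); k2 = f(s_n + h/2, u_n + (h/2)·k1); k3 = f(s_n + h/2, u_n + (h/2)·k2); k4 = f(s_n + h, u_n + h·k3); u_{n+1} = u_n + (h/6)·(k1 + 2k2 + 2k3 + k4).
s=1.000000, u=2.500000:
  k1 = f(1.000000, 2.500000) = -2.710000
  k2 = f(1.255000, 1.808950) = 0.267700
  k3 = f(1.255000, 2.568263) = -3.055977
  k4 = f(1.510000, 0.941452) = 2.653669
  u ← 2.500000 + (0.51/6)·(k1 + 2k2 + 2k3 + k4) = 2.021205
u(1.51) ≈ 2.0212

2.0212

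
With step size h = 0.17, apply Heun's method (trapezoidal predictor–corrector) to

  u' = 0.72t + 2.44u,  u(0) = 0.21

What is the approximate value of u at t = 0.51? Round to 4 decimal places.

0.8473

Heun: k1 = f(t_n, u_n); k2 = f(t_n + h, u_n + h·k1); u_{n+1} = u_n + (h/2)·(k1 + k2).
t=0.000000, u=0.210000:
  k1 = f(0.000000, 0.210000) = 0.512400
  k2 = f(0.170000, 0.297108) = 0.847344
  u ← 0.210000 + (0.17/2)·(0.512400 + 0.847344) = 0.325578
t=0.170000, u=0.325578:
  k1 = f(0.170000, 0.325578) = 0.916811
  k2 = f(0.340000, 0.481436) = 1.419504
  u ← 0.325578 + (0.17/2)·(0.916811 + 1.419504) = 0.524165
t=0.340000, u=0.524165:
  k1 = f(0.340000, 0.524165) = 1.523762
  k2 = f(0.510000, 0.783205) = 2.278219
  u ← 0.524165 + (0.17/2)·(1.523762 + 2.278219) = 0.847333
u(0.51) ≈ 0.8473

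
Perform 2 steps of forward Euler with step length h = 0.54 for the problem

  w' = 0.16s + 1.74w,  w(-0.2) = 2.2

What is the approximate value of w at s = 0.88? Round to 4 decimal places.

8.2724

Euler: w_{n+1} = w_n + h·f(s_n, w_n).
s=-0.200000, w=2.200000: f=3.796000 → w ← 2.200000 + 0.54·3.796000 = 4.249840
s=0.340000, w=4.249840: f=7.449122 → w ← 4.249840 + 0.54·7.449122 = 8.272366
w(0.88) ≈ 8.2724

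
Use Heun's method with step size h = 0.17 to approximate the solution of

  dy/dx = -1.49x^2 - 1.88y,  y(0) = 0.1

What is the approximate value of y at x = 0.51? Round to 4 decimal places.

-0.0183

Heun: k1 = f(x_n, y_n); k2 = f(x_n + h, y_n + h·k1); y_{n+1} = y_n + (h/2)·(k1 + k2).
x=0.000000, y=0.100000:
  k1 = f(0.000000, 0.100000) = -0.188000
  k2 = f(0.170000, 0.068040) = -0.170976
  y ← 0.100000 + (0.17/2)·(-0.188000 + (-0.170976)) = 0.069487
x=0.170000, y=0.069487:
  k1 = f(0.170000, 0.069487) = -0.173697
  k2 = f(0.340000, 0.039959) = -0.247366
  y ← 0.069487 + (0.17/2)·(-0.173697 + (-0.247366)) = 0.033697
x=0.340000, y=0.033697:
  k1 = f(0.340000, 0.033697) = -0.235594
  k2 = f(0.510000, -0.006354) = -0.375603
  y ← 0.033697 + (0.17/2)·(-0.235594 + (-0.375603)) = -0.018255
y(0.51) ≈ -0.0183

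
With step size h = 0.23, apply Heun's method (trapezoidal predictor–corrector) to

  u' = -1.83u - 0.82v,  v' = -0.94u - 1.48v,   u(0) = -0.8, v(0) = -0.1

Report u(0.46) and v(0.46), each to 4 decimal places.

Heun on (u,v): k1 = f(x_n, state_n); k2 = f(x_n + h, state_n + h·k1); state_{n+1} = state_n + (h/2)·(k1 + k2).
0.000000: (-0.800000, -0.100000)
  k1 = (1.546000, 0.900000)
  predictor → (-0.444420, 0.107000)
  k2 = (0.725549, 0.259395)
  → (-0.538772, 0.033330)
0.230000: (-0.538772, 0.033330)
  k1 = (0.958622, 0.457117)
  predictor → (-0.318289, 0.138467)
  k2 = (0.468926, 0.094260)
  → (-0.374604, 0.096739)
(u(0.46), v(0.46)) ≈ (-0.3746, 0.0967)

-0.3746, 0.0967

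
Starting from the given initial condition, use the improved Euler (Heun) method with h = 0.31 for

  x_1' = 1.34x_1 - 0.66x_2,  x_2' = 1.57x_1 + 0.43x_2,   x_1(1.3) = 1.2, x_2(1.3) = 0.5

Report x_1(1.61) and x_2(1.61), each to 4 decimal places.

1.6119, 1.2905

Heun on (x_1,x_2): k1 = f(x_n, state_n); k2 = f(x_n + h, state_n + h·k1); state_{n+1} = state_n + (h/2)·(k1 + k2).
1.300000: (1.200000, 0.500000)
  k1 = (1.278000, 2.099000)
  predictor → (1.596180, 1.150690)
  k2 = (1.379426, 3.000799)
  → (1.611901, 1.290469)
(x_1(1.61), x_2(1.61)) ≈ (1.6119, 1.2905)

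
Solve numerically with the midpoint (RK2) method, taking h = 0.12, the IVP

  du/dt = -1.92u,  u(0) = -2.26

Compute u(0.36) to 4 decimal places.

Midpoint: k1 = f(t_n, u_n); k2 = f(t_n + h/2, u_n + (h/2)·k1); u_{n+1} = u_n + h·k2.
t=0.000000, u=-2.260000:
  k1 = f(0.000000, -2.260000) = 4.339200
  k2 = f(0.060000, -1.999648) = 3.839324
  u ← -2.260000 + 0.12·3.839324 = -1.799281
t=0.120000, u=-1.799281:
  k1 = f(0.120000, -1.799281) = 3.454620
  k2 = f(0.180000, -1.592004) = 3.056648
  u ← -1.799281 + 0.12·3.056648 = -1.432483
t=0.240000, u=-1.432483:
  k1 = f(0.240000, -1.432483) = 2.750368
  k2 = f(0.300000, -1.267461) = 2.433526
  u ← -1.432483 + 0.12·2.433526 = -1.140460
u(0.36) ≈ -1.1405

-1.1405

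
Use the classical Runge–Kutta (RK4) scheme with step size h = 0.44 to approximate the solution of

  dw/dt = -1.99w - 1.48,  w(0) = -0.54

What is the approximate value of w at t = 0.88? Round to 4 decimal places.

RK4: k1 = f(t_n, w_n); k2 = f(t_n + h/2, w_n + (h/2)·k1); k3 = f(t_n + h/2, w_n + (h/2)·k2); k4 = f(t_n + h, w_n + h·k3); w_{n+1} = w_n + (h/6)·(k1 + 2k2 + 2k3 + k4).
t=0.000000, w=-0.540000:
  k1 = f(0.000000, -0.540000) = -0.405400
  k2 = f(0.220000, -0.629188) = -0.227916
  k3 = f(0.220000, -0.590141) = -0.305618
  k4 = f(0.440000, -0.674472) = -0.137801
  w ← -0.540000 + (0.44/6)·(k1 + 2k2 + 2k3 + k4) = -0.658086
t=0.440000, w=-0.658086:
  k1 = f(0.440000, -0.658086) = -0.170408
  k2 = f(0.660000, -0.695576) = -0.095803
  k3 = f(0.660000, -0.679163) = -0.128465
  k4 = f(0.880000, -0.714611) = -0.057924
  w ← -0.658086 + (0.44/6)·(k1 + 2k2 + 2k3 + k4) = -0.707723
w(0.88) ≈ -0.7077

-0.7077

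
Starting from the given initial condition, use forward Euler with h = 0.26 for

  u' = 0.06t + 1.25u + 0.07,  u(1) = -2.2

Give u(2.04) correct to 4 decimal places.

Euler: u_{n+1} = u_n + h·f(t_n, u_n).
t=1.000000, u=-2.200000: f=-2.620000 → u ← -2.200000 + 0.26·(-2.620000) = -2.881200
t=1.260000, u=-2.881200: f=-3.455900 → u ← -2.881200 + 0.26·(-3.455900) = -3.779734
t=1.520000, u=-3.779734: f=-4.563468 → u ← -3.779734 + 0.26·(-4.563468) = -4.966236
t=1.780000, u=-4.966236: f=-6.030994 → u ← -4.966236 + 0.26·(-6.030994) = -6.534294
u(2.04) ≈ -6.5343

-6.5343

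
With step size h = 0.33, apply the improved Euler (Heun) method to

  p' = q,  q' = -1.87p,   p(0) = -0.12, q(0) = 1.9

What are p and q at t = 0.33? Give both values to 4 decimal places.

Heun on (p,q): k1 = f(t_n, state_n); k2 = f(t_n + h, state_n + h·k1); state_{n+1} = state_n + (h/2)·(k1 + k2).
0.000000: (-0.120000, 1.900000)
  k1 = (1.900000, 0.224400)
  predictor → (0.507000, 1.974052)
  k2 = (1.974052, -0.948090)
  → (0.519219, 1.780591)
(p(0.33), q(0.33)) ≈ (0.5192, 1.7806)

0.5192, 1.7806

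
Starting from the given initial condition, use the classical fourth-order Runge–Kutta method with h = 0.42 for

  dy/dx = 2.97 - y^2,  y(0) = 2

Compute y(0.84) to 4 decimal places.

1.7440

RK4: k1 = f(x_n, y_n); k2 = f(x_n + h/2, y_n + (h/2)·k1); k3 = f(x_n + h/2, y_n + (h/2)·k2); k4 = f(x_n + h, y_n + h·k3); y_{n+1} = y_n + (h/6)·(k1 + 2k2 + 2k3 + k4).
x=0.000000, y=2.000000:
  k1 = f(0.000000, 2.000000) = -1.030000
  k2 = f(0.210000, 1.783700) = -0.211586
  k3 = f(0.210000, 1.955567) = -0.854242
  k4 = f(0.420000, 1.641218) = 0.276403
  y ← 2.000000 + (0.42/6)·(k1 + 2k2 + 2k3 + k4) = 1.798032
x=0.420000, y=1.798032:
  k1 = f(0.420000, 1.798032) = -0.262920
  k2 = f(0.630000, 1.742819) = -0.067418
  k3 = f(0.630000, 1.783874) = -0.212208
  k4 = f(0.840000, 1.708905) = 0.049644
  y ← 1.798032 + (0.42/6)·(k1 + 2k2 + 2k3 + k4) = 1.743955
y(0.84) ≈ 1.7440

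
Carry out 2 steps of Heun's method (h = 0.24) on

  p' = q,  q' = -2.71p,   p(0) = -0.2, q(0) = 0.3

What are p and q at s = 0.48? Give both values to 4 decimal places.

-0.0060, 0.4480

Heun on (p,q): k1 = f(s_n, state_n); k2 = f(s_n + h, state_n + h·k1); state_{n+1} = state_n + (h/2)·(k1 + k2).
0.000000: (-0.200000, 0.300000)
  k1 = (0.300000, 0.542000)
  predictor → (-0.128000, 0.430080)
  k2 = (0.430080, 0.346880)
  → (-0.112390, 0.406666)
0.240000: (-0.112390, 0.406666)
  k1 = (0.406666, 0.304578)
  predictor → (-0.014791, 0.479764)
  k2 = (0.479764, 0.040083)
  → (-0.006019, 0.448025)
(p(0.48), q(0.48)) ≈ (-0.0060, 0.4480)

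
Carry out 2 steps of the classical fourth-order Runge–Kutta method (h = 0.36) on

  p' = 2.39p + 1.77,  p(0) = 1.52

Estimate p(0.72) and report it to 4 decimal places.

RK4: k1 = f(x_n, p_n); k2 = f(x_n + h/2, p_n + (h/2)·k1); k3 = f(x_n + h/2, p_n + (h/2)·k2); k4 = f(x_n + h, p_n + h·k3); p_{n+1} = p_n + (h/6)·(k1 + 2k2 + 2k3 + k4).
x=0.000000, p=1.520000:
  k1 = f(0.000000, 1.520000) = 5.402800
  k2 = f(0.180000, 2.492504) = 7.727085
  k3 = f(0.180000, 2.910875) = 8.726992
  k4 = f(0.360000, 4.661717) = 12.911504
  p ← 1.520000 + (0.36/6)·(k1 + 2k2 + 2k3 + k4) = 4.593347
x=0.360000, p=4.593347:
  k1 = f(0.360000, 4.593347) = 12.748100
  k2 = f(0.540000, 6.888005) = 18.232333
  k3 = f(0.540000, 7.875167) = 20.591650
  k4 = f(0.720000, 12.006341) = 30.465156
  p ← 4.593347 + (0.36/6)·(k1 + 2k2 + 2k3 + k4) = 11.845021
p(0.72) ≈ 11.8450

11.8450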